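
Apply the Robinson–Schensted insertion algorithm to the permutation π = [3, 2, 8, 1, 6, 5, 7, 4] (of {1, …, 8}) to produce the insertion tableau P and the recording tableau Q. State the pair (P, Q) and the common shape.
P = [1, 4, 7] / [2, 5] / [3, 6] / [8];  Q = [1, 3, 7] / [2, 5] / [4, 6] / [8];  common shape = (3, 2, 2, 1)

Row-insert the values π_1, π_2, … into P one at a time, bumping the leftmost entry strictly greater than the inserted value down to the next row. The recording tableau Q records, in position (i, j), the step at which that cell was added to P.
  Insert 3 (step 1): P = [3];  Q = [1]
  Insert 2 (step 2): P = [2] / [3];  Q = [1] / [2]
  Insert 8 (step 3): P = [2, 8] / [3];  Q = [1, 3] / [2]
  Insert 1 (step 4): P = [1, 8] / [2] / [3];  Q = [1, 3] / [2] / [4]
  Insert 6 (step 5): P = [1, 6] / [2, 8] / [3];  Q = [1, 3] / [2, 5] / [4]
  Insert 5 (step 6): P = [1, 5] / [2, 6] / [3, 8];  Q = [1, 3] / [2, 5] / [4, 6]
  Insert 7 (step 7): P = [1, 5, 7] / [2, 6] / [3, 8];  Q = [1, 3, 7] / [2, 5] / [4, 6]
  Insert 4 (step 8): P = [1, 4, 7] / [2, 5] / [3, 6] / [8];  Q = [1, 3, 7] / [2, 5] / [4, 6] / [8]
Final shape: (3, 2, 2, 1).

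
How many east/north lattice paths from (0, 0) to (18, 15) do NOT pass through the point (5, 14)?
Number of paths = 1036995528

Total paths from (0, 0) to (18, 15): C(33, 18) = 1037158320. Paths through (5, 14): (paths (0, 0) → (5, 14)) × (paths (5, 14) → (18, 15)) = C(19, 5) · C(14, 13) = 11628 · 14 = 162792. Avoidance count = 1037158320 − 162792 = 1036995528.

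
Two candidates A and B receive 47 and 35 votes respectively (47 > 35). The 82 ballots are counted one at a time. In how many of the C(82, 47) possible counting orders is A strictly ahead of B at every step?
Strict-lead orderings = 26031175990622065448640

Total orderings of the 82 votes with 47 for A: C(82, 47) = 177879702602584113899040. By the Bertrand ballot formula (Cycle Lemma / reflection principle), the number of orderings in which A is strictly ahead of B throughout is (p − q)/(p + q) · C(p + q, p) = (47 − 35)/(47 + 35) · 177879702602584113899040 = 26031175990622065448640.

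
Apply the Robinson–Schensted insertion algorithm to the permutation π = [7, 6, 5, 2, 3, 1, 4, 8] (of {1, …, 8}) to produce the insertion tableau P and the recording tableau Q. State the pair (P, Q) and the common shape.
P = [1, 3, 4, 8] / [2] / [5] / [6] / [7];  Q = [1, 5, 7, 8] / [2] / [3] / [4] / [6];  common shape = (4, 1, 1, 1, 1)

Row-insert the values π_1, π_2, … into P one at a time, bumping the leftmost entry strictly greater than the inserted value down to the next row. The recording tableau Q records, in position (i, j), the step at which that cell was added to P.
  Insert 7 (step 1): P = [7];  Q = [1]
  Insert 6 (step 2): P = [6] / [7];  Q = [1] / [2]
  Insert 5 (step 3): P = [5] / [6] / [7];  Q = [1] / [2] / [3]
  Insert 2 (step 4): P = [2] / [5] / [6] / [7];  Q = [1] / [2] / [3] / [4]
  Insert 3 (step 5): P = [2, 3] / [5] / [6] / [7];  Q = [1, 5] / [2] / [3] / [4]
  Insert 1 (step 6): P = [1, 3] / [2] / [5] / [6] / [7];  Q = [1, 5] / [2] / [3] / [4] / [6]
  Insert 4 (step 7): P = [1, 3, 4] / [2] / [5] / [6] / [7];  Q = [1, 5, 7] / [2] / [3] / [4] / [6]
  Insert 8 (step 8): P = [1, 3, 4, 8] / [2] / [5] / [6] / [7];  Q = [1, 5, 7, 8] / [2] / [3] / [4] / [6]
Final shape: (4, 1, 1, 1, 1).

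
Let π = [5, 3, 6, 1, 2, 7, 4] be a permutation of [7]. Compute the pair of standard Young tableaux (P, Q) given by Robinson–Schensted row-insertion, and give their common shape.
P = [1, 2, 4] / [3, 6, 7] / [5];  Q = [1, 3, 6] / [2, 5, 7] / [4];  common shape = (3, 3, 1)

Row-insert the values π_1, π_2, … into P one at a time, bumping the leftmost entry strictly greater than the inserted value down to the next row. The recording tableau Q records, in position (i, j), the step at which that cell was added to P.
  Insert 5 (step 1): P = [5];  Q = [1]
  Insert 3 (step 2): P = [3] / [5];  Q = [1] / [2]
  Insert 6 (step 3): P = [3, 6] / [5];  Q = [1, 3] / [2]
  Insert 1 (step 4): P = [1, 6] / [3] / [5];  Q = [1, 3] / [2] / [4]
  Insert 2 (step 5): P = [1, 2] / [3, 6] / [5];  Q = [1, 3] / [2, 5] / [4]
  Insert 7 (step 6): P = [1, 2, 7] / [3, 6] / [5];  Q = [1, 3, 6] / [2, 5] / [4]
  Insert 4 (step 7): P = [1, 2, 4] / [3, 6, 7] / [5];  Q = [1, 3, 6] / [2, 5, 7] / [4]
Final shape: (3, 3, 1).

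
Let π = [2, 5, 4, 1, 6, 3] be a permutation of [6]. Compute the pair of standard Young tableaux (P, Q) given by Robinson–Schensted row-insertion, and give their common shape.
P = [1, 3, 6] / [2, 4] / [5];  Q = [1, 2, 5] / [3, 6] / [4];  common shape = (3, 2, 1)

Row-insert the values π_1, π_2, … into P one at a time, bumping the leftmost entry strictly greater than the inserted value down to the next row. The recording tableau Q records, in position (i, j), the step at which that cell was added to P.
  Insert 2 (step 1): P = [2];  Q = [1]
  Insert 5 (step 2): P = [2, 5];  Q = [1, 2]
  Insert 4 (step 3): P = [2, 4] / [5];  Q = [1, 2] / [3]
  Insert 1 (step 4): P = [1, 4] / [2] / [5];  Q = [1, 2] / [3] / [4]
  Insert 6 (step 5): P = [1, 4, 6] / [2] / [5];  Q = [1, 2, 5] / [3] / [4]
  Insert 3 (step 6): P = [1, 3, 6] / [2, 4] / [5];  Q = [1, 2, 5] / [3, 6] / [4]
Final shape: (3, 2, 1).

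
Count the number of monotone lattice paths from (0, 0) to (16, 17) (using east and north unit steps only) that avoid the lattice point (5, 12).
Number of paths = 1139773926

Total paths from (0, 0) to (16, 17): C(33, 16) = 1166803110. Paths through (5, 12): (paths (0, 0) → (5, 12)) × (paths (5, 12) → (16, 17)) = C(17, 5) · C(16, 11) = 6188 · 4368 = 27029184. Avoidance count = 1166803110 − 27029184 = 1139773926.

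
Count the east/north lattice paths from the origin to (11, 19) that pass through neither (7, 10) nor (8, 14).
Number of paths = 28260300

Inclusion–exclusion. Total paths: C(30, 11) = 54627300. Through P₁: C(17, 7)·C(13, 4) = 13905320. Through P₂: C(22, 8)·C(8, 3) = 17907120. Since P₁ is strictly southwest of P₂, a monotone path through both must visit P₁ then P₂; paths through both = C(17, 7)·C(5, 1)·C(8, 3) = 5445440. Avoid both = 54627300 − 13905320 − 17907120 + 5445440 = 28260300.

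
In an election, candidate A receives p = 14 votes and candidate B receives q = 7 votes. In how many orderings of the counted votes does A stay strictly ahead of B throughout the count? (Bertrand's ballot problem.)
Strict-lead orderings = 38760

Total orderings of the 21 votes with 14 for A: C(21, 14) = 116280. By the Bertrand ballot formula (Cycle Lemma / reflection principle), the number of orderings in which A is strictly ahead of B throughout is (p − q)/(p + q) · C(p + q, p) = (14 − 7)/(14 + 7) · 116280 = 38760.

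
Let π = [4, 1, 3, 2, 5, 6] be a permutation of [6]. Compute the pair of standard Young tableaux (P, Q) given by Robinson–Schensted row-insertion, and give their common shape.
P = [1, 2, 5, 6] / [3] / [4];  Q = [1, 3, 5, 6] / [2] / [4];  common shape = (4, 1, 1)

Row-insert the values π_1, π_2, … into P one at a time, bumping the leftmost entry strictly greater than the inserted value down to the next row. The recording tableau Q records, in position (i, j), the step at which that cell was added to P.
  Insert 4 (step 1): P = [4];  Q = [1]
  Insert 1 (step 2): P = [1] / [4];  Q = [1] / [2]
  Insert 3 (step 3): P = [1, 3] / [4];  Q = [1, 3] / [2]
  Insert 2 (step 4): P = [1, 2] / [3] / [4];  Q = [1, 3] / [2] / [4]
  Insert 5 (step 5): P = [1, 2, 5] / [3] / [4];  Q = [1, 3, 5] / [2] / [4]
  Insert 6 (step 6): P = [1, 2, 5, 6] / [3] / [4];  Q = [1, 3, 5, 6] / [2] / [4]
Final shape: (4, 1, 1).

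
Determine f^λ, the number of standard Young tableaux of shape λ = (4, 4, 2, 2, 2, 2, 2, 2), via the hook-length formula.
# SYT of shape (4, 4, 2, 2, 2, 2, 2, 2) = 5643456

Hook-length formula: f^λ = n! / Π hook(c), product over all cells c of the Young diagram. For λ = (4, 4, 2, 2, 2, 2, 2, 2), n = 20 boxes. Hook lengths by row (left-to-right, top-to-bottom): [11, 10, 3, 2]; [10, 9, 2, 1]; [7, 6]; [6, 5]; [5, 4]; [4, 3]; [3, 2]; [2, 1]. Product of hooks = 431101440000. So f^λ = 20! / 431101440000 = 2432902008176640000 / 431101440000 = 5643456.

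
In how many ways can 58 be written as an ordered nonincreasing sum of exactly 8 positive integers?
p(58, 8 parts) = 30588

Partitions of n into exactly k parts are in bijection with partitions of n − k into at most k parts (subtract 1 from each part). So p(58, exactly 8) = p(50, parts ≤ 8). Computing via the recurrence p(m, j) = p(m, j−1) + p(m−j, j) gives 30588.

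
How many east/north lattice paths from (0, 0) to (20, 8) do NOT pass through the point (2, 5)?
Number of paths = 3080175

Total paths from (0, 0) to (20, 8): C(28, 20) = 3108105. Paths through (2, 5): (paths (0, 0) → (2, 5)) × (paths (2, 5) → (20, 8)) = C(7, 2) · C(21, 18) = 21 · 1330 = 27930. Avoidance count = 3108105 − 27930 = 3080175.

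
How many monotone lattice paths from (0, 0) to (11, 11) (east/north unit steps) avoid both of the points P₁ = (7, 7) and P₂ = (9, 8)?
Number of paths = 325052

Inclusion–exclusion. Total paths: C(22, 11) = 705432. Through P₁: C(14, 7)·C(8, 4) = 240240. Through P₂: C(17, 9)·C(5, 2) = 243100. Since P₁ is strictly southwest of P₂, a monotone path through both must visit P₁ then P₂; paths through both = C(14, 7)·C(3, 2)·C(5, 2) = 102960. Avoid both = 705432 − 240240 − 243100 + 102960 = 325052.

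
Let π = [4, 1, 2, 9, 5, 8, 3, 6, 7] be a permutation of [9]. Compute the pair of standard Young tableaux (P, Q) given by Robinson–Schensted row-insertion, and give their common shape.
P = [1, 2, 3, 6, 7] / [4, 5, 8] / [9];  Q = [1, 3, 4, 6, 9] / [2, 5, 8] / [7];  common shape = (5, 3, 1)

Row-insert the values π_1, π_2, … into P one at a time, bumping the leftmost entry strictly greater than the inserted value down to the next row. The recording tableau Q records, in position (i, j), the step at which that cell was added to P.
  Insert 4 (step 1): P = [4];  Q = [1]
  Insert 1 (step 2): P = [1] / [4];  Q = [1] / [2]
  Insert 2 (step 3): P = [1, 2] / [4];  Q = [1, 3] / [2]
  Insert 9 (step 4): P = [1, 2, 9] / [4];  Q = [1, 3, 4] / [2]
  Insert 5 (step 5): P = [1, 2, 5] / [4, 9];  Q = [1, 3, 4] / [2, 5]
  Insert 8 (step 6): P = [1, 2, 5, 8] / [4, 9];  Q = [1, 3, 4, 6] / [2, 5]
  Insert 3 (step 7): P = [1, 2, 3, 8] / [4, 5] / [9];  Q = [1, 3, 4, 6] / [2, 5] / [7]
  Insert 6 (step 8): P = [1, 2, 3, 6] / [4, 5, 8] / [9];  Q = [1, 3, 4, 6] / [2, 5, 8] / [7]
  Insert 7 (step 9): P = [1, 2, 3, 6, 7] / [4, 5, 8] / [9];  Q = [1, 3, 4, 6, 9] / [2, 5, 8] / [7]
Final shape: (5, 3, 1).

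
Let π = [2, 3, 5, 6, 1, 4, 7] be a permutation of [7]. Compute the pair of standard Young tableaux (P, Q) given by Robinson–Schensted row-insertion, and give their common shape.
P = [1, 3, 4, 6, 7] / [2, 5];  Q = [1, 2, 3, 4, 7] / [5, 6];  common shape = (5, 2)

Row-insert the values π_1, π_2, … into P one at a time, bumping the leftmost entry strictly greater than the inserted value down to the next row. The recording tableau Q records, in position (i, j), the step at which that cell was added to P.
  Insert 2 (step 1): P = [2];  Q = [1]
  Insert 3 (step 2): P = [2, 3];  Q = [1, 2]
  Insert 5 (step 3): P = [2, 3, 5];  Q = [1, 2, 3]
  Insert 6 (step 4): P = [2, 3, 5, 6];  Q = [1, 2, 3, 4]
  Insert 1 (step 5): P = [1, 3, 5, 6] / [2];  Q = [1, 2, 3, 4] / [5]
  Insert 4 (step 6): P = [1, 3, 4, 6] / [2, 5];  Q = [1, 2, 3, 4] / [5, 6]
  Insert 7 (step 7): P = [1, 3, 4, 6, 7] / [2, 5];  Q = [1, 2, 3, 4, 7] / [5, 6]
Final shape: (5, 2).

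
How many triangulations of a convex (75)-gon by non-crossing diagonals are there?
C_73 = 79463489365077377841208237632349268884500

These polygon triangulations are counted by the Catalan number C_n = (1/(n + 1)) · C(2n, n). For n = 73: C_73 = (1/74) · C(146, 73) = 5880298213015725960249409584793845897453000/74 = 79463489365077377841208237632349268884500.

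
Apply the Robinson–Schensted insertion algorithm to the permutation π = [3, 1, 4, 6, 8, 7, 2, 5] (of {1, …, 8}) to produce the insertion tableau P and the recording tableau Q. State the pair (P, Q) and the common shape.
P = [1, 2, 5, 7] / [3, 4, 6] / [8];  Q = [1, 3, 4, 5] / [2, 6, 8] / [7];  common shape = (4, 3, 1)

Row-insert the values π_1, π_2, … into P one at a time, bumping the leftmost entry strictly greater than the inserted value down to the next row. The recording tableau Q records, in position (i, j), the step at which that cell was added to P.
  Insert 3 (step 1): P = [3];  Q = [1]
  Insert 1 (step 2): P = [1] / [3];  Q = [1] / [2]
  Insert 4 (step 3): P = [1, 4] / [3];  Q = [1, 3] / [2]
  Insert 6 (step 4): P = [1, 4, 6] / [3];  Q = [1, 3, 4] / [2]
  Insert 8 (step 5): P = [1, 4, 6, 8] / [3];  Q = [1, 3, 4, 5] / [2]
  Insert 7 (step 6): P = [1, 4, 6, 7] / [3, 8];  Q = [1, 3, 4, 5] / [2, 6]
  Insert 2 (step 7): P = [1, 2, 6, 7] / [3, 4] / [8];  Q = [1, 3, 4, 5] / [2, 6] / [7]
  Insert 5 (step 8): P = [1, 2, 5, 7] / [3, 4, 6] / [8];  Q = [1, 3, 4, 5] / [2, 6, 8] / [7]
Final shape: (4, 3, 1).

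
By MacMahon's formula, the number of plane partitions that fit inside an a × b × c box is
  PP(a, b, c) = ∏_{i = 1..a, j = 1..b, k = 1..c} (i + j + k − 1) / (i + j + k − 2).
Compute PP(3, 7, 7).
PP(3, 7, 7) = 877262100

Evaluate the triple product over i = 1..3, j = 1..7, k = 1..7. The factors are (2/1) · (3/2) · (4/3) · (5/4) · (6/5) · (7/6) · (8/7) · (3/2) · … (147 factors total). The numerators and denominators telescope so the product is an integer; carrying out the multiplication exactly gives PP(3, 7, 7) = 877262100.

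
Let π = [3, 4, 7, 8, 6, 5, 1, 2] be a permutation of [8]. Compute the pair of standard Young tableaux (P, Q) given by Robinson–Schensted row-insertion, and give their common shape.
P = [1, 2, 5, 8] / [3, 4] / [6] / [7];  Q = [1, 2, 3, 4] / [5, 8] / [6] / [7];  common shape = (4, 2, 1, 1)

Row-insert the values π_1, π_2, … into P one at a time, bumping the leftmost entry strictly greater than the inserted value down to the next row. The recording tableau Q records, in position (i, j), the step at which that cell was added to P.
  Insert 3 (step 1): P = [3];  Q = [1]
  Insert 4 (step 2): P = [3, 4];  Q = [1, 2]
  Insert 7 (step 3): P = [3, 4, 7];  Q = [1, 2, 3]
  Insert 8 (step 4): P = [3, 4, 7, 8];  Q = [1, 2, 3, 4]
  Insert 6 (step 5): P = [3, 4, 6, 8] / [7];  Q = [1, 2, 3, 4] / [5]
  Insert 5 (step 6): P = [3, 4, 5, 8] / [6] / [7];  Q = [1, 2, 3, 4] / [5] / [6]
  Insert 1 (step 7): P = [1, 4, 5, 8] / [3] / [6] / [7];  Q = [1, 2, 3, 4] / [5] / [6] / [7]
  Insert 2 (step 8): P = [1, 2, 5, 8] / [3, 4] / [6] / [7];  Q = [1, 2, 3, 4] / [5, 8] / [6] / [7]
Final shape: (4, 2, 1, 1).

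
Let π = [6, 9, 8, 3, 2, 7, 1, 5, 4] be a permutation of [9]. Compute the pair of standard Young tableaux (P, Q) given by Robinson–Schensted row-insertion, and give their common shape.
P = [1, 4] / [2, 5] / [3, 7] / [6, 8] / [9];  Q = [1, 2] / [3, 6] / [4, 8] / [5, 9] / [7];  common shape = (2, 2, 2, 2, 1)

Row-insert the values π_1, π_2, … into P one at a time, bumping the leftmost entry strictly greater than the inserted value down to the next row. The recording tableau Q records, in position (i, j), the step at which that cell was added to P.
  Insert 6 (step 1): P = [6];  Q = [1]
  Insert 9 (step 2): P = [6, 9];  Q = [1, 2]
  Insert 8 (step 3): P = [6, 8] / [9];  Q = [1, 2] / [3]
  Insert 3 (step 4): P = [3, 8] / [6] / [9];  Q = [1, 2] / [3] / [4]
  Insert 2 (step 5): P = [2, 8] / [3] / [6] / [9];  Q = [1, 2] / [3] / [4] / [5]
  Insert 7 (step 6): P = [2, 7] / [3, 8] / [6] / [9];  Q = [1, 2] / [3, 6] / [4] / [5]
  Insert 1 (step 7): P = [1, 7] / [2, 8] / [3] / [6] / [9];  Q = [1, 2] / [3, 6] / [4] / [5] / [7]
  Insert 5 (step 8): P = [1, 5] / [2, 7] / [3, 8] / [6] / [9];  Q = [1, 2] / [3, 6] / [4, 8] / [5] / [7]
  Insert 4 (step 9): P = [1, 4] / [2, 5] / [3, 7] / [6, 8] / [9];  Q = [1, 2] / [3, 6] / [4, 8] / [5, 9] / [7]
Final shape: (2, 2, 2, 2, 1).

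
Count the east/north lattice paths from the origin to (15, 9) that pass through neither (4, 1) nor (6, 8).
Number of paths = 901364

Inclusion–exclusion. Total paths: C(24, 15) = 1307504. Through P₁: C(5, 4)·C(19, 11) = 377910. Through P₂: C(14, 6)·C(10, 9) = 30030. Since P₁ is strictly southwest of P₂, a monotone path through both must visit P₁ then P₂; paths through both = C(5, 4)·C(9, 2)·C(10, 9) = 1800. Avoid both = 1307504 − 377910 − 30030 + 1800 = 901364.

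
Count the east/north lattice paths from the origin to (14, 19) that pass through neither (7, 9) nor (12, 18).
Number of paths = 405553045

Inclusion–exclusion. Total paths: C(33, 14) = 818809200. Through P₁: C(16, 7)·C(17, 7) = 222485120. Through P₂: C(30, 12)·C(3, 2) = 259479675. Since P₁ is strictly southwest of P₂, a monotone path through both must visit P₁ then P₂; paths through both = C(16, 7)·C(14, 5)·C(3, 2) = 68708640. Avoid both = 818809200 − 222485120 − 259479675 + 68708640 = 405553045.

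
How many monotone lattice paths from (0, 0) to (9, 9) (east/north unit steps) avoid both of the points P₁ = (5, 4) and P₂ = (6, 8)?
Number of paths = 23252

Inclusion–exclusion. Total paths: C(18, 9) = 48620. Through P₁: C(9, 5)·C(9, 4) = 15876. Through P₂: C(14, 6)·C(4, 3) = 12012. Since P₁ is strictly southwest of P₂, a monotone path through both must visit P₁ then P₂; paths through both = C(9, 5)·C(5, 1)·C(4, 3) = 2520. Avoid both = 48620 − 15876 − 12012 + 2520 = 23252.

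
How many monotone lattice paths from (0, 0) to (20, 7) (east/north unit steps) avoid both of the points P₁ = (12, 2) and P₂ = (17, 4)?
Number of paths = 689433

Inclusion–exclusion. Total paths: C(27, 20) = 888030. Through P₁: C(14, 12)·C(13, 8) = 117117. Through P₂: C(21, 17)·C(6, 3) = 119700. Since P₁ is strictly southwest of P₂, a monotone path through both must visit P₁ then P₂; paths through both = C(14, 12)·C(7, 5)·C(6, 3) = 38220. Avoid both = 888030 − 117117 − 119700 + 38220 = 689433.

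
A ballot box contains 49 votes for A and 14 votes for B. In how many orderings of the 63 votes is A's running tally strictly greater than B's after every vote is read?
Strict-lead orderings = 20770703107125

Total orderings of the 63 votes with 49 for A: C(63, 49) = 37387265592825. By the Bertrand ballot formula (Cycle Lemma / reflection principle), the number of orderings in which A is strictly ahead of B throughout is (p − q)/(p + q) · C(p + q, p) = (49 − 14)/(49 + 14) · 37387265592825 = 20770703107125.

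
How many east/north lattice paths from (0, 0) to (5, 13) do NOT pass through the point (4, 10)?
Number of paths = 4564

Total paths from (0, 0) to (5, 13): C(18, 5) = 8568. Paths through (4, 10): (paths (0, 0) → (4, 10)) × (paths (4, 10) → (5, 13)) = C(14, 4) · C(4, 1) = 1001 · 4 = 4004. Avoidance count = 8568 − 4004 = 4564.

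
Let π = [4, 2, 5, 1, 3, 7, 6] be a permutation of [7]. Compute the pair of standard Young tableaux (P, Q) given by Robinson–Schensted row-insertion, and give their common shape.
P = [1, 3, 6] / [2, 5, 7] / [4];  Q = [1, 3, 6] / [2, 5, 7] / [4];  common shape = (3, 3, 1)

Row-insert the values π_1, π_2, … into P one at a time, bumping the leftmost entry strictly greater than the inserted value down to the next row. The recording tableau Q records, in position (i, j), the step at which that cell was added to P.
  Insert 4 (step 1): P = [4];  Q = [1]
  Insert 2 (step 2): P = [2] / [4];  Q = [1] / [2]
  Insert 5 (step 3): P = [2, 5] / [4];  Q = [1, 3] / [2]
  Insert 1 (step 4): P = [1, 5] / [2] / [4];  Q = [1, 3] / [2] / [4]
  Insert 3 (step 5): P = [1, 3] / [2, 5] / [4];  Q = [1, 3] / [2, 5] / [4]
  Insert 7 (step 6): P = [1, 3, 7] / [2, 5] / [4];  Q = [1, 3, 6] / [2, 5] / [4]
  Insert 6 (step 7): P = [1, 3, 6] / [2, 5, 7] / [4];  Q = [1, 3, 6] / [2, 5, 7] / [4]
Final shape: (3, 3, 1).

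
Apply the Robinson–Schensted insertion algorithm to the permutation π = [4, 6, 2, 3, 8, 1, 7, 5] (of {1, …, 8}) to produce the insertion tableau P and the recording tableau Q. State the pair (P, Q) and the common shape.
P = [1, 3, 5] / [2, 6, 7] / [4, 8];  Q = [1, 2, 5] / [3, 4, 7] / [6, 8];  common shape = (3, 3, 2)

Row-insert the values π_1, π_2, … into P one at a time, bumping the leftmost entry strictly greater than the inserted value down to the next row. The recording tableau Q records, in position (i, j), the step at which that cell was added to P.
  Insert 4 (step 1): P = [4];  Q = [1]
  Insert 6 (step 2): P = [4, 6];  Q = [1, 2]
  Insert 2 (step 3): P = [2, 6] / [4];  Q = [1, 2] / [3]
  Insert 3 (step 4): P = [2, 3] / [4, 6];  Q = [1, 2] / [3, 4]
  Insert 8 (step 5): P = [2, 3, 8] / [4, 6];  Q = [1, 2, 5] / [3, 4]
  Insert 1 (step 6): P = [1, 3, 8] / [2, 6] / [4];  Q = [1, 2, 5] / [3, 4] / [6]
  Insert 7 (step 7): P = [1, 3, 7] / [2, 6, 8] / [4];  Q = [1, 2, 5] / [3, 4, 7] / [6]
  Insert 5 (step 8): P = [1, 3, 5] / [2, 6, 7] / [4, 8];  Q = [1, 2, 5] / [3, 4, 7] / [6, 8]
Final shape: (3, 3, 2).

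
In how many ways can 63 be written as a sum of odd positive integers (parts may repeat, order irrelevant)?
p_odd(63) = 14848

Enumerate partitions using only odd parts via the recurrence o(n, m) = o(n, m−2) + o(n−m, m) over odd m, starting from the largest odd part ≤ n. This gives p_odd(63) = 14848. (Euler's theorem: equals the count of distinct-part partitions.)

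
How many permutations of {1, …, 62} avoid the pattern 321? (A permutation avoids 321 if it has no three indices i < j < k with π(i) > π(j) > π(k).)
C_62 = 24139737743045626825711458546273312

These 321-avoiding permutations are counted by the Catalan number C_n = (1/(n + 1)) · C(2n, n). For n = 62: C_62 = (1/63) · C(124, 62) = 1520803477811874490019821888415218656/63 = 24139737743045626825711458546273312.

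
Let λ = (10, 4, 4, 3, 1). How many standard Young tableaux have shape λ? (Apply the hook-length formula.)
# SYT of shape (10, 4, 4, 3, 1) = 581981400

Hook-length formula: f^λ = n! / Π hook(c), product over all cells c of the Young diagram. For λ = (10, 4, 4, 3, 1), n = 22 boxes. Hook lengths by row (left-to-right, top-to-bottom): [14, 12, 11, 9, 6, 5, 4, 3, 2, 1]; [7, 5, 4, 2]; [6, 4, 3, 1]; [4, 2, 1]; [1]. Product of hooks = 1931334451200. So f^λ = 22! / 1931334451200 = 1124000727777607680000 / 1931334451200 = 581981400.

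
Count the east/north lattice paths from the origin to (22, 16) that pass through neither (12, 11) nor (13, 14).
Number of paths = 17373934856

Inclusion–exclusion. Total paths: C(38, 22) = 22239974430. Through P₁: C(23, 12)·C(15, 10) = 4060290234. Through P₂: C(27, 13)·C(11, 9) = 1103206500. Since P₁ is strictly southwest of P₂, a monotone path through both must visit P₁ then P₂; paths through both = C(23, 12)·C(4, 1)·C(11, 9) = 297457160. Avoid both = 22239974430 − 4060290234 − 1103206500 + 297457160 = 17373934856.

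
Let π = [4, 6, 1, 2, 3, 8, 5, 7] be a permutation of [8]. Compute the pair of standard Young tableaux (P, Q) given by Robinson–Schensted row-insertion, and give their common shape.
P = [1, 2, 3, 5, 7] / [4, 6, 8];  Q = [1, 2, 5, 6, 8] / [3, 4, 7];  common shape = (5, 3)

Row-insert the values π_1, π_2, … into P one at a time, bumping the leftmost entry strictly greater than the inserted value down to the next row. The recording tableau Q records, in position (i, j), the step at which that cell was added to P.
  Insert 4 (step 1): P = [4];  Q = [1]
  Insert 6 (step 2): P = [4, 6];  Q = [1, 2]
  Insert 1 (step 3): P = [1, 6] / [4];  Q = [1, 2] / [3]
  Insert 2 (step 4): P = [1, 2] / [4, 6];  Q = [1, 2] / [3, 4]
  Insert 3 (step 5): P = [1, 2, 3] / [4, 6];  Q = [1, 2, 5] / [3, 4]
  Insert 8 (step 6): P = [1, 2, 3, 8] / [4, 6];  Q = [1, 2, 5, 6] / [3, 4]
  Insert 5 (step 7): P = [1, 2, 3, 5] / [4, 6, 8];  Q = [1, 2, 5, 6] / [3, 4, 7]
  Insert 7 (step 8): P = [1, 2, 3, 5, 7] / [4, 6, 8];  Q = [1, 2, 5, 6, 8] / [3, 4, 7]
Final shape: (5, 3).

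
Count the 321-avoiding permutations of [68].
C_68 = 86218923998960285726185640663701108500

These 321-avoiding permutations are counted by the Catalan number C_n = (1/(n + 1)) · C(2n, n). For n = 68: C_68 = (1/69) · C(136, 68) = 5949105755928259715106809205795376486500/69 = 86218923998960285726185640663701108500.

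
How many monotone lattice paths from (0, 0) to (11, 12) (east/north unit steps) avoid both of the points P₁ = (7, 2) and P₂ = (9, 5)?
Number of paths = 1256930

Inclusion–exclusion. Total paths: C(23, 11) = 1352078. Through P₁: C(9, 7)·C(14, 4) = 36036. Through P₂: C(14, 9)·C(9, 2) = 72072. Since P₁ is strictly southwest of P₂, a monotone path through both must visit P₁ then P₂; paths through both = C(9, 7)·C(5, 2)·C(9, 2) = 12960. Avoid both = 1352078 − 36036 − 72072 + 12960 = 1256930.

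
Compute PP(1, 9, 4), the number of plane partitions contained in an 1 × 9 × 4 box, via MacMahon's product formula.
PP(1, 9, 4) = 715

Evaluate the triple product over i = 1..1, j = 1..9, k = 1..4. The factors are (2/1) · (3/2) · (4/3) · (5/4) · (3/2) · (4/3) · (5/4) · (6/5) · … (36 factors total). The numerators and denominators telescope so the product is an integer; carrying out the multiplication exactly gives PP(1, 9, 4) = 715.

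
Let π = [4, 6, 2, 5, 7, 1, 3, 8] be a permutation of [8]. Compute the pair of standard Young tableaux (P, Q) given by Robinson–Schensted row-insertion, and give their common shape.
P = [1, 3, 7, 8] / [2, 5] / [4, 6];  Q = [1, 2, 5, 8] / [3, 4] / [6, 7];  common shape = (4, 2, 2)

Row-insert the values π_1, π_2, … into P one at a time, bumping the leftmost entry strictly greater than the inserted value down to the next row. The recording tableau Q records, in position (i, j), the step at which that cell was added to P.
  Insert 4 (step 1): P = [4];  Q = [1]
  Insert 6 (step 2): P = [4, 6];  Q = [1, 2]
  Insert 2 (step 3): P = [2, 6] / [4];  Q = [1, 2] / [3]
  Insert 5 (step 4): P = [2, 5] / [4, 6];  Q = [1, 2] / [3, 4]
  Insert 7 (step 5): P = [2, 5, 7] / [4, 6];  Q = [1, 2, 5] / [3, 4]
  Insert 1 (step 6): P = [1, 5, 7] / [2, 6] / [4];  Q = [1, 2, 5] / [3, 4] / [6]
  Insert 3 (step 7): P = [1, 3, 7] / [2, 5] / [4, 6];  Q = [1, 2, 5] / [3, 4] / [6, 7]
  Insert 8 (step 8): P = [1, 3, 7, 8] / [2, 5] / [4, 6];  Q = [1, 2, 5, 8] / [3, 4] / [6, 7]
Final shape: (4, 2, 2).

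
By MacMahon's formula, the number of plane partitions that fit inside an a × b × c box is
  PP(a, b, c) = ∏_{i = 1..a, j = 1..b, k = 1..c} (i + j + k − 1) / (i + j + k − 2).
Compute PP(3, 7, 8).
PP(3, 7, 8) = 4971151900

Evaluate the triple product over i = 1..3, j = 1..7, k = 1..8. The factors are (2/1) · (3/2) · (4/3) · (5/4) · (6/5) · (7/6) · (8/7) · (9/8) · … (168 factors total). The numerators and denominators telescope so the product is an integer; carrying out the multiplication exactly gives PP(3, 7, 8) = 4971151900.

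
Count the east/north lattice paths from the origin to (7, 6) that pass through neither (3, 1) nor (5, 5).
Number of paths = 636

Inclusion–exclusion. Total paths: C(13, 7) = 1716. Through P₁: C(4, 3)·C(9, 4) = 504. Through P₂: C(10, 5)·C(3, 2) = 756. Since P₁ is strictly southwest of P₂, a monotone path through both must visit P₁ then P₂; paths through both = C(4, 3)·C(6, 2)·C(3, 2) = 180. Avoid both = 1716 − 504 − 756 + 180 = 636.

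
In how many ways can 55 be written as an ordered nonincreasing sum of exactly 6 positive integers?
p(55, 6 parts) = 8442

Partitions of n into exactly k parts are in bijection with partitions of n − k into at most k parts (subtract 1 from each part). So p(55, exactly 6) = p(49, parts ≤ 6). Computing via the recurrence p(m, j) = p(m, j−1) + p(m−j, j) gives 8442.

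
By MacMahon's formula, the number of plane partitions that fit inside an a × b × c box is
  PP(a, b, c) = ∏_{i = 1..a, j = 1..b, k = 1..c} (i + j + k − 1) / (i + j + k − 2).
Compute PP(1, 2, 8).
PP(1, 2, 8) = 45

Evaluate the triple product over i = 1..1, j = 1..2, k = 1..8. The factors are (2/1) · (3/2) · (4/3) · (5/4) · (6/5) · (7/6) · (8/7) · (9/8) · … (16 factors total). The numerators and denominators telescope so the product is an integer; carrying out the multiplication exactly gives PP(1, 2, 8) = 45.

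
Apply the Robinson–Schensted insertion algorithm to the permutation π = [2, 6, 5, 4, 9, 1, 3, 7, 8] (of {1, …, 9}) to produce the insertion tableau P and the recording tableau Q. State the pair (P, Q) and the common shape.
P = [1, 3, 7, 8] / [2, 4, 9] / [5] / [6];  Q = [1, 2, 5, 9] / [3, 7, 8] / [4] / [6];  common shape = (4, 3, 1, 1)

Row-insert the values π_1, π_2, … into P one at a time, bumping the leftmost entry strictly greater than the inserted value down to the next row. The recording tableau Q records, in position (i, j), the step at which that cell was added to P.
  Insert 2 (step 1): P = [2];  Q = [1]
  Insert 6 (step 2): P = [2, 6];  Q = [1, 2]
  Insert 5 (step 3): P = [2, 5] / [6];  Q = [1, 2] / [3]
  Insert 4 (step 4): P = [2, 4] / [5] / [6];  Q = [1, 2] / [3] / [4]
  Insert 9 (step 5): P = [2, 4, 9] / [5] / [6];  Q = [1, 2, 5] / [3] / [4]
  Insert 1 (step 6): P = [1, 4, 9] / [2] / [5] / [6];  Q = [1, 2, 5] / [3] / [4] / [6]
  Insert 3 (step 7): P = [1, 3, 9] / [2, 4] / [5] / [6];  Q = [1, 2, 5] / [3, 7] / [4] / [6]
  Insert 7 (step 8): P = [1, 3, 7] / [2, 4, 9] / [5] / [6];  Q = [1, 2, 5] / [3, 7, 8] / [4] / [6]
  Insert 8 (step 9): P = [1, 3, 7, 8] / [2, 4, 9] / [5] / [6];  Q = [1, 2, 5, 9] / [3, 7, 8] / [4] / [6]
Final shape: (4, 3, 1, 1).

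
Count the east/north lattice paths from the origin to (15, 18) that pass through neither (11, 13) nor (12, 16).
Number of paths = 518272386

Inclusion–exclusion. Total paths: C(33, 15) = 1037158320. Through P₁: C(24, 11)·C(9, 4) = 314514144. Through P₂: C(28, 12)·C(5, 3) = 304217550. Since P₁ is strictly southwest of P₂, a monotone path through both must visit P₁ then P₂; paths through both = C(24, 11)·C(4, 1)·C(5, 3) = 99845760. Avoid both = 1037158320 − 314514144 − 304217550 + 99845760 = 518272386.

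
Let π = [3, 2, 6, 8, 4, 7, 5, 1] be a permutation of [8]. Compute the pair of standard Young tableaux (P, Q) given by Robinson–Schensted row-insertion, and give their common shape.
P = [1, 4, 5] / [2, 6, 7] / [3] / [8];  Q = [1, 3, 4] / [2, 5, 6] / [7] / [8];  common shape = (3, 3, 1, 1)

Row-insert the values π_1, π_2, … into P one at a time, bumping the leftmost entry strictly greater than the inserted value down to the next row. The recording tableau Q records, in position (i, j), the step at which that cell was added to P.
  Insert 3 (step 1): P = [3];  Q = [1]
  Insert 2 (step 2): P = [2] / [3];  Q = [1] / [2]
  Insert 6 (step 3): P = [2, 6] / [3];  Q = [1, 3] / [2]
  Insert 8 (step 4): P = [2, 6, 8] / [3];  Q = [1, 3, 4] / [2]
  Insert 4 (step 5): P = [2, 4, 8] / [3, 6];  Q = [1, 3, 4] / [2, 5]
  Insert 7 (step 6): P = [2, 4, 7] / [3, 6, 8];  Q = [1, 3, 4] / [2, 5, 6]
  Insert 5 (step 7): P = [2, 4, 5] / [3, 6, 7] / [8];  Q = [1, 3, 4] / [2, 5, 6] / [7]
  Insert 1 (step 8): P = [1, 4, 5] / [2, 6, 7] / [3] / [8];  Q = [1, 3, 4] / [2, 5, 6] / [7] / [8]
Final shape: (3, 3, 1, 1).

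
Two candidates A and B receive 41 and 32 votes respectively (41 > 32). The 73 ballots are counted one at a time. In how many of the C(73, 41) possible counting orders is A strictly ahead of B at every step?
Strict-lead orderings = 62609137111405056942

Total orderings of the 73 votes with 41 for A: C(73, 41) = 507829667681396572974. By the Bertrand ballot formula (Cycle Lemma / reflection principle), the number of orderings in which A is strictly ahead of B throughout is (p − q)/(p + q) · C(p + q, p) = (41 − 32)/(41 + 32) · 507829667681396572974 = 62609137111405056942.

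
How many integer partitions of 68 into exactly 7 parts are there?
p(68, 7 parts) = 47527

Partitions of n into exactly k parts are in bijection with partitions of n − k into at most k parts (subtract 1 from each part). So p(68, exactly 7) = p(61, parts ≤ 7). Computing via the recurrence p(m, j) = p(m, j−1) + p(m−j, j) gives 47527.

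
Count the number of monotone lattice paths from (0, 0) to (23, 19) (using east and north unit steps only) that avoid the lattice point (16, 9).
Number of paths = 407043533000

Total paths from (0, 0) to (23, 19): C(42, 23) = 446775310800. Paths through (16, 9): (paths (0, 0) → (16, 9)) × (paths (16, 9) → (23, 19)) = C(25, 16) · C(17, 7) = 2042975 · 19448 = 39731777800. Avoidance count = 446775310800 − 39731777800 = 407043533000.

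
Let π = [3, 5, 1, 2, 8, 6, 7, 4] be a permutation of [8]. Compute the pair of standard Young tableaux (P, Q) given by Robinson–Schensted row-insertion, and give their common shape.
P = [1, 2, 4, 7] / [3, 5, 6] / [8];  Q = [1, 2, 5, 7] / [3, 4, 6] / [8];  common shape = (4, 3, 1)

Row-insert the values π_1, π_2, … into P one at a time, bumping the leftmost entry strictly greater than the inserted value down to the next row. The recording tableau Q records, in position (i, j), the step at which that cell was added to P.
  Insert 3 (step 1): P = [3];  Q = [1]
  Insert 5 (step 2): P = [3, 5];  Q = [1, 2]
  Insert 1 (step 3): P = [1, 5] / [3];  Q = [1, 2] / [3]
  Insert 2 (step 4): P = [1, 2] / [3, 5];  Q = [1, 2] / [3, 4]
  Insert 8 (step 5): P = [1, 2, 8] / [3, 5];  Q = [1, 2, 5] / [3, 4]
  Insert 6 (step 6): P = [1, 2, 6] / [3, 5, 8];  Q = [1, 2, 5] / [3, 4, 6]
  Insert 7 (step 7): P = [1, 2, 6, 7] / [3, 5, 8];  Q = [1, 2, 5, 7] / [3, 4, 6]
  Insert 4 (step 8): P = [1, 2, 4, 7] / [3, 5, 6] / [8];  Q = [1, 2, 5, 7] / [3, 4, 6] / [8]
Final shape: (4, 3, 1).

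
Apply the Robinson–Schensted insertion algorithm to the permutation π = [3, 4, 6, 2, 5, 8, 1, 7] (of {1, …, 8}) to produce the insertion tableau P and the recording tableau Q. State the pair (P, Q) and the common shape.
P = [1, 4, 5, 7] / [2, 6, 8] / [3];  Q = [1, 2, 3, 6] / [4, 5, 8] / [7];  common shape = (4, 3, 1)

Row-insert the values π_1, π_2, … into P one at a time, bumping the leftmost entry strictly greater than the inserted value down to the next row. The recording tableau Q records, in position (i, j), the step at which that cell was added to P.
  Insert 3 (step 1): P = [3];  Q = [1]
  Insert 4 (step 2): P = [3, 4];  Q = [1, 2]
  Insert 6 (step 3): P = [3, 4, 6];  Q = [1, 2, 3]
  Insert 2 (step 4): P = [2, 4, 6] / [3];  Q = [1, 2, 3] / [4]
  Insert 5 (step 5): P = [2, 4, 5] / [3, 6];  Q = [1, 2, 3] / [4, 5]
  Insert 8 (step 6): P = [2, 4, 5, 8] / [3, 6];  Q = [1, 2, 3, 6] / [4, 5]
  Insert 1 (step 7): P = [1, 4, 5, 8] / [2, 6] / [3];  Q = [1, 2, 3, 6] / [4, 5] / [7]
  Insert 7 (step 8): P = [1, 4, 5, 7] / [2, 6, 8] / [3];  Q = [1, 2, 3, 6] / [4, 5, 8] / [7]
Final shape: (4, 3, 1).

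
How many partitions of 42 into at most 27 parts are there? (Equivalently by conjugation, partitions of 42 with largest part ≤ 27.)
p(42, parts ≤ 27) = 52666

Use the recurrence p(n, m) = p(n, m−1) + p(n−m, m): either the largest part is < m (count p(n, m−1)) or the largest part is exactly m (remove one copy of m, count p(n−m, m)). With p(0, ·) = 1 this gives p(42, parts ≤ 27) = 52666. (By conjugating Young diagrams, this also counts partitions of 42 into at most 27 parts.)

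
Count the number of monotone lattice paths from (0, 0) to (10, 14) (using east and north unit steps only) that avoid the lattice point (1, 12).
Number of paths = 1960541

Total paths from (0, 0) to (10, 14): C(24, 10) = 1961256. Paths through (1, 12): (paths (0, 0) → (1, 12)) × (paths (1, 12) → (10, 14)) = C(13, 1) · C(11, 9) = 13 · 55 = 715. Avoidance count = 1961256 − 715 = 1960541.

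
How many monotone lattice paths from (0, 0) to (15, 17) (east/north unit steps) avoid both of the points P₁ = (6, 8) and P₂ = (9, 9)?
Number of paths = 309783036

Inclusion–exclusion. Total paths: C(32, 15) = 565722720. Through P₁: C(14, 6)·C(18, 9) = 146005860. Through P₂: C(18, 9)·C(14, 6) = 146005860. Since P₁ is strictly southwest of P₂, a monotone path through both must visit P₁ then P₂; paths through both = C(14, 6)·C(4, 3)·C(14, 6) = 36072036. Avoid both = 565722720 − 146005860 − 146005860 + 36072036 = 309783036.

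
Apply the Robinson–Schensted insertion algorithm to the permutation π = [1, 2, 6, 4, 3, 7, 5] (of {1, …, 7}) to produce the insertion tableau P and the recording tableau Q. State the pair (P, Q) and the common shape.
P = [1, 2, 3, 5] / [4, 7] / [6];  Q = [1, 2, 3, 6] / [4, 7] / [5];  common shape = (4, 2, 1)

Row-insert the values π_1, π_2, … into P one at a time, bumping the leftmost entry strictly greater than the inserted value down to the next row. The recording tableau Q records, in position (i, j), the step at which that cell was added to P.
  Insert 1 (step 1): P = [1];  Q = [1]
  Insert 2 (step 2): P = [1, 2];  Q = [1, 2]
  Insert 6 (step 3): P = [1, 2, 6];  Q = [1, 2, 3]
  Insert 4 (step 4): P = [1, 2, 4] / [6];  Q = [1, 2, 3] / [4]
  Insert 3 (step 5): P = [1, 2, 3] / [4] / [6];  Q = [1, 2, 3] / [4] / [5]
  Insert 7 (step 6): P = [1, 2, 3, 7] / [4] / [6];  Q = [1, 2, 3, 6] / [4] / [5]
  Insert 5 (step 7): P = [1, 2, 3, 5] / [4, 7] / [6];  Q = [1, 2, 3, 6] / [4, 7] / [5]
Final shape: (4, 2, 1).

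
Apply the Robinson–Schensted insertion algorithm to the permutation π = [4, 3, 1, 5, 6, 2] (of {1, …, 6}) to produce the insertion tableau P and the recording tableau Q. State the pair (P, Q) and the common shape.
P = [1, 2, 6] / [3, 5] / [4];  Q = [1, 4, 5] / [2, 6] / [3];  common shape = (3, 2, 1)

Row-insert the values π_1, π_2, … into P one at a time, bumping the leftmost entry strictly greater than the inserted value down to the next row. The recording tableau Q records, in position (i, j), the step at which that cell was added to P.
  Insert 4 (step 1): P = [4];  Q = [1]
  Insert 3 (step 2): P = [3] / [4];  Q = [1] / [2]
  Insert 1 (step 3): P = [1] / [3] / [4];  Q = [1] / [2] / [3]
  Insert 5 (step 4): P = [1, 5] / [3] / [4];  Q = [1, 4] / [2] / [3]
  Insert 6 (step 5): P = [1, 5, 6] / [3] / [4];  Q = [1, 4, 5] / [2] / [3]
  Insert 2 (step 6): P = [1, 2, 6] / [3, 5] / [4];  Q = [1, 4, 5] / [2, 6] / [3]
Final shape: (3, 2, 1).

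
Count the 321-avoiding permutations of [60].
C_60 = 1583850964596120042686772779038896

These 321-avoiding permutations are counted by the Catalan number C_n = (1/(n + 1)) · C(2n, n). For n = 60: C_60 = (1/61) · C(120, 60) = 96614908840363322603893139521372656/61 = 1583850964596120042686772779038896.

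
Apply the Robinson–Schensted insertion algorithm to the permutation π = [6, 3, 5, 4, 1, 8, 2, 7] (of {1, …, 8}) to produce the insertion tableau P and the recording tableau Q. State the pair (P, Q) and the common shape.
P = [1, 2, 7] / [3, 4, 8] / [5] / [6];  Q = [1, 3, 6] / [2, 7, 8] / [4] / [5];  common shape = (3, 3, 1, 1)

Row-insert the values π_1, π_2, … into P one at a time, bumping the leftmost entry strictly greater than the inserted value down to the next row. The recording tableau Q records, in position (i, j), the step at which that cell was added to P.
  Insert 6 (step 1): P = [6];  Q = [1]
  Insert 3 (step 2): P = [3] / [6];  Q = [1] / [2]
  Insert 5 (step 3): P = [3, 5] / [6];  Q = [1, 3] / [2]
  Insert 4 (step 4): P = [3, 4] / [5] / [6];  Q = [1, 3] / [2] / [4]
  Insert 1 (step 5): P = [1, 4] / [3] / [5] / [6];  Q = [1, 3] / [2] / [4] / [5]
  Insert 8 (step 6): P = [1, 4, 8] / [3] / [5] / [6];  Q = [1, 3, 6] / [2] / [4] / [5]
  Insert 2 (step 7): P = [1, 2, 8] / [3, 4] / [5] / [6];  Q = [1, 3, 6] / [2, 7] / [4] / [5]
  Insert 7 (step 8): P = [1, 2, 7] / [3, 4, 8] / [5] / [6];  Q = [1, 3, 6] / [2, 7, 8] / [4] / [5]
Final shape: (3, 3, 1, 1).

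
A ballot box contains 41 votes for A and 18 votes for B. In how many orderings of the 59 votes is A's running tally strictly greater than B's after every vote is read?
Strict-lead orderings = 252423322176795

Total orderings of the 59 votes with 41 for A: C(59, 41) = 647520696018735. By the Bertrand ballot formula (Cycle Lemma / reflection principle), the number of orderings in which A is strictly ahead of B throughout is (p − q)/(p + q) · C(p + q, p) = (41 − 18)/(41 + 18) · 647520696018735 = 252423322176795.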